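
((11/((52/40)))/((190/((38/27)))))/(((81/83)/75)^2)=94723750/255879 = 370.19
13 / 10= 1.30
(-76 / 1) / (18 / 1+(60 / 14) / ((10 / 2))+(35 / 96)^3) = -24772608/6162383 = -4.02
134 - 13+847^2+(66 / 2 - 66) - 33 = 717464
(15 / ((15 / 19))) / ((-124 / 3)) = -57/124 = -0.46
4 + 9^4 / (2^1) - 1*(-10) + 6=6601/2 = 3300.50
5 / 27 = 0.19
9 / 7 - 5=-26/7 = -3.71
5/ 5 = 1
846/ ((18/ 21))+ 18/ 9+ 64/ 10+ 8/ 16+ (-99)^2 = 107969/10 = 10796.90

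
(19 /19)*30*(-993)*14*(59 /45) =-546812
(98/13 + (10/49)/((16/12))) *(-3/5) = -4.61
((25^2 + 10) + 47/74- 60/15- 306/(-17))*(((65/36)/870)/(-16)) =-624949/7416576 = -0.08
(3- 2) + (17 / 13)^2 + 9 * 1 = 1979/169 = 11.71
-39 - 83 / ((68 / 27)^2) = -240843/4624 = -52.09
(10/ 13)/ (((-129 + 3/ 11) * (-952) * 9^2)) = 55/709738848 = 0.00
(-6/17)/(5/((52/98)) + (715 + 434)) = -156/512023 = 0.00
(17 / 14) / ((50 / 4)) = 0.10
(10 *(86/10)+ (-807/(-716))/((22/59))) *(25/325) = 1402285/204776 = 6.85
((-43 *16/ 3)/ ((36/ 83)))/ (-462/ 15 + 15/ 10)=142760/7911 = 18.05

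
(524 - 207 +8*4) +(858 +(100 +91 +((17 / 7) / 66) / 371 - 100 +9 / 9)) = 222651215/171402 = 1299.00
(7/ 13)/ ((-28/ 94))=-47/26 = -1.81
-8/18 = -4/9 = -0.44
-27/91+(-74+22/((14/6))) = -5903/91 = -64.87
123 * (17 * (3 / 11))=6273/11 = 570.27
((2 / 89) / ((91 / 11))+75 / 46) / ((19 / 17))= 1.46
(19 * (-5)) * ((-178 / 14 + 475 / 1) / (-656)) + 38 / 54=67.65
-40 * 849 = -33960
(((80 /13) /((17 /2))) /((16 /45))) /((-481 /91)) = -3150/8177 = -0.39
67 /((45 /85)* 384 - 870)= -1139/11334 = -0.10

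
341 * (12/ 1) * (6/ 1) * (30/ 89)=736560/89 = 8275.96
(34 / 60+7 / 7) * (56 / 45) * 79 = 103964/675 = 154.02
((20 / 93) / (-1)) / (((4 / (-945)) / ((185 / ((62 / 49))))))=14277375/1922 = 7428.39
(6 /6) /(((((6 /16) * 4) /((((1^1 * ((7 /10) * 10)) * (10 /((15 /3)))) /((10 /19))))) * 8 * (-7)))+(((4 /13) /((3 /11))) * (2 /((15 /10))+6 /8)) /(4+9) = -0.14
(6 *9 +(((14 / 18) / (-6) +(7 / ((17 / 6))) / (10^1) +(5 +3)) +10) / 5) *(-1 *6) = -1322459/3825 = -345.74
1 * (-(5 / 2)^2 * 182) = -2275/2 = -1137.50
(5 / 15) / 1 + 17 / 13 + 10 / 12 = 193/78 = 2.47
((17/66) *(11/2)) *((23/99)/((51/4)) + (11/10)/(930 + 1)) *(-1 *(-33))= 912059/1005480 = 0.91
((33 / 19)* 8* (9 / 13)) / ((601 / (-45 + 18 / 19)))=-1988712/2820493 = -0.71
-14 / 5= -2.80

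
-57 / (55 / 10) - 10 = -224/11 = -20.36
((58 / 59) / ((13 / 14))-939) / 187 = -719401/143429 = -5.02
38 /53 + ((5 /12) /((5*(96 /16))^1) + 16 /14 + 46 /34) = 1465243/454104 = 3.23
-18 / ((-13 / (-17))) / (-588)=51/1274 = 0.04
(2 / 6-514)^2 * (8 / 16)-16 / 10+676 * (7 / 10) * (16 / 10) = 59707009/450 = 132682.24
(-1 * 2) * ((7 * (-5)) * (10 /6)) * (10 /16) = 72.92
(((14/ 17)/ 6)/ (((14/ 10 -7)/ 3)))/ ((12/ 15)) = -25/272 = -0.09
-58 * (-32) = 1856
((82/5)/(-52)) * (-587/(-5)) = -24067/650 = -37.03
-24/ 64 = -3/8 = -0.38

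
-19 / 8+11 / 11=-11/8 = -1.38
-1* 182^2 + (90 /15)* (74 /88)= -728617/22 = -33118.95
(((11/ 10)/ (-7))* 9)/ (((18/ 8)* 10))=-11/175 = -0.06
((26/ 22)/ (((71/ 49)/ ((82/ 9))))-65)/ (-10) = 5.76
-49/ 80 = -0.61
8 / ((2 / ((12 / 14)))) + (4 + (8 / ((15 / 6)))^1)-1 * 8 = 92/35 = 2.63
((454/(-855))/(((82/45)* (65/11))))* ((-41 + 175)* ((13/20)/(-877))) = 167299/34159150 = 0.00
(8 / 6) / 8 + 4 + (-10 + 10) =25/6 = 4.17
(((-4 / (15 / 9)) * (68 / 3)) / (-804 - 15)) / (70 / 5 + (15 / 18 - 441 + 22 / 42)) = -544/3486015 = 0.00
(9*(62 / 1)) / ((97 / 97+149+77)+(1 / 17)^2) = 26877/10934 = 2.46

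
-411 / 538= -0.76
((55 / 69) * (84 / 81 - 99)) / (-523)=6325/42363 = 0.15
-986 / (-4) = 493/2 = 246.50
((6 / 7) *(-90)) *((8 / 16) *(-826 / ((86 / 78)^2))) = 48459060/1849 = 26208.25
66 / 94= 33/47 = 0.70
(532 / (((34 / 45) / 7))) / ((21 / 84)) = 335160/17 = 19715.29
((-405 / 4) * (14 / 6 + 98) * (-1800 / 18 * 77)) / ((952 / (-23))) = -257016375/136 = -1889826.29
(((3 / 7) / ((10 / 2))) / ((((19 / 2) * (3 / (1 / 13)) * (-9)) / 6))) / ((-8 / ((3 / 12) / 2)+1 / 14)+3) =8/3160365 = 0.00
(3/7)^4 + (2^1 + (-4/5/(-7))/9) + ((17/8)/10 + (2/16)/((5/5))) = 824231/345744 = 2.38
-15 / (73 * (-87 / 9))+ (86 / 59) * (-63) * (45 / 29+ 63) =-740399553/124903 = -5927.80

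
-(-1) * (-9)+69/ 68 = -7.99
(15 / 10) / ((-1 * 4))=-0.38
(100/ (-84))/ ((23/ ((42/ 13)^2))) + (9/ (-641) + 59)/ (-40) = -20081147/9966268 = -2.01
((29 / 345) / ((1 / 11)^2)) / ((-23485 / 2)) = -638/736575 = 0.00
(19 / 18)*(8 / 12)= 19/27 = 0.70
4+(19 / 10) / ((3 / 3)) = 59/10 = 5.90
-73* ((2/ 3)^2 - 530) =347918/9 = 38657.56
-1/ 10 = -0.10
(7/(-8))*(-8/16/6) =7/96 = 0.07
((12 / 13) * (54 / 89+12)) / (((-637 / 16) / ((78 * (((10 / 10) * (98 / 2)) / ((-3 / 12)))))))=5170176/1157 = 4468.61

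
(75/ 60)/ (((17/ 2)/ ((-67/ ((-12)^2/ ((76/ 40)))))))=-1273/9792 = -0.13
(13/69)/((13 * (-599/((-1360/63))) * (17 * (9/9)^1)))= 80/2603853 = 0.00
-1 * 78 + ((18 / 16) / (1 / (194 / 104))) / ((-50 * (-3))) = -1622109/20800 = -77.99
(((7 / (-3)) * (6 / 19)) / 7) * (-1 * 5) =10/19 = 0.53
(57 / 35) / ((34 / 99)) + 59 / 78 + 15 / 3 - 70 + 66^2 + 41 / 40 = 797792249/185640 = 4297.52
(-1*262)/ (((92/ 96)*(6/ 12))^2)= -603648/529 = -1141.11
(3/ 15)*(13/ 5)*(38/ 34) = 247/425 = 0.58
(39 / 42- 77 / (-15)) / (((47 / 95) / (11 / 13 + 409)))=21478056/4277 = 5021.76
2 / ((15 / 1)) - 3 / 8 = -29/120 = -0.24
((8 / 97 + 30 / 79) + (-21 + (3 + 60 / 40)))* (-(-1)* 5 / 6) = -1228975/91956 = -13.36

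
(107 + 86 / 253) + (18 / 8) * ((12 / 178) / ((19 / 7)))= 91892791/855646 = 107.40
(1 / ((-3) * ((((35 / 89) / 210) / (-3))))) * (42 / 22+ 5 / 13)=175152/143 = 1224.84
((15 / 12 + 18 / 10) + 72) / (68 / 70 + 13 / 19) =199633/4404 = 45.33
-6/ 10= -0.60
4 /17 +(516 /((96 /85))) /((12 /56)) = 434993/204 = 2132.32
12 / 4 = 3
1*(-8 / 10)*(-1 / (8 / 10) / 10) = 1/10 = 0.10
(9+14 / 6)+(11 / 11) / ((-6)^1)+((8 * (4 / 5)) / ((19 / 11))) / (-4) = 5837/570 = 10.24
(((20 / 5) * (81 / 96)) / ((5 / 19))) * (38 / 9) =1083/20 = 54.15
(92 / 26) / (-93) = -46/1209 = -0.04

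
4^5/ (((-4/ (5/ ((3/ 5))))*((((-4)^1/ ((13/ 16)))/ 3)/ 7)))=9100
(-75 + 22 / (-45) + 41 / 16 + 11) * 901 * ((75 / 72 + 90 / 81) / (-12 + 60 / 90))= 73256441/6912 = 10598.44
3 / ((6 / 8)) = 4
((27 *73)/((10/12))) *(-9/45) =-11826/25 = -473.04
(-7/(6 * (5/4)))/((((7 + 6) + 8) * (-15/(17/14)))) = 17/4725 = 0.00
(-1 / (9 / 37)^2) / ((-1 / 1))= 1369/81 = 16.90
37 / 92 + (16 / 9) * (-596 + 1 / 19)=-1059.06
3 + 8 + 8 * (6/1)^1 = 59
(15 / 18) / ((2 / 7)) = 35/12 = 2.92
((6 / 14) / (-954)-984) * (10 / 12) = -10951925/13356 = -820.00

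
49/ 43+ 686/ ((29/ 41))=1210839/1247 = 971.00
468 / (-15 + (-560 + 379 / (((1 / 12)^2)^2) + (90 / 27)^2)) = 324/5440417 = 0.00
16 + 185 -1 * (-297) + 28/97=48334/97 = 498.29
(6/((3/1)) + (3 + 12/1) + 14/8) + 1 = 79/4 = 19.75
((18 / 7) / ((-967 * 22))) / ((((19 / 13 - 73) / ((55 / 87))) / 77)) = 143/1738666 = 0.00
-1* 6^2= -36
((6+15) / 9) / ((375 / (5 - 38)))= -77/375 = -0.21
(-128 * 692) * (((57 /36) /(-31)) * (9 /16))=78888/31 = 2544.77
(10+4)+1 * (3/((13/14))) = 224/13 = 17.23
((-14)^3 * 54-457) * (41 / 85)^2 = -249852073/7225 = -34581.60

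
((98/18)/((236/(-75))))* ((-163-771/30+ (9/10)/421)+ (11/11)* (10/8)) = 386686195/1192272 = 324.33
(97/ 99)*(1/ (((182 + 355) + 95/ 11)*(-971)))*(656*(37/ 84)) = -294298/550740519 = 0.00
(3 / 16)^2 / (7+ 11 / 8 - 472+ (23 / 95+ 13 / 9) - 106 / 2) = -7695/112709728 = 0.00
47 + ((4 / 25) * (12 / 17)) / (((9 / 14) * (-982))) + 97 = 90147488/626025 = 144.00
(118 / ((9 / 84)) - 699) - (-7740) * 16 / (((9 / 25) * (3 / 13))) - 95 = 1490974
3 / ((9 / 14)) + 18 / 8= 83/12 = 6.92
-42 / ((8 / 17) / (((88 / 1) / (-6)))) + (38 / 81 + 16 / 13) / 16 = 11027911/8424 = 1309.11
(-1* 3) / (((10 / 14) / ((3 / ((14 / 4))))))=-18/5 = -3.60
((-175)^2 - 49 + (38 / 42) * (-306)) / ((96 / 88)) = 27774.21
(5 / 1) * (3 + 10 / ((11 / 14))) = 865/11 = 78.64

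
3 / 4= 0.75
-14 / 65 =-0.22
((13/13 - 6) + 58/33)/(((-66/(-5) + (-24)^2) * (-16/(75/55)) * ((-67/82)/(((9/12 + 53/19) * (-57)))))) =29502575/254754368 = 0.12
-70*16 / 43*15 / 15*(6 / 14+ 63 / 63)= -1600/43 = -37.21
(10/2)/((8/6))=15/4 = 3.75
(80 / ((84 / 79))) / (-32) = -395/168 = -2.35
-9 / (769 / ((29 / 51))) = -87/13073 = -0.01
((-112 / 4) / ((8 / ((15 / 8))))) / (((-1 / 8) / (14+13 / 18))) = 9275/12 = 772.92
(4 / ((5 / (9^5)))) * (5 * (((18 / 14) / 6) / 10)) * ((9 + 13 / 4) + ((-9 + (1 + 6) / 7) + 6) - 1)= 6554439/140 = 46817.42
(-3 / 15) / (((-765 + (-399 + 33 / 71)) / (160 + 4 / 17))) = 64468/2340645 = 0.03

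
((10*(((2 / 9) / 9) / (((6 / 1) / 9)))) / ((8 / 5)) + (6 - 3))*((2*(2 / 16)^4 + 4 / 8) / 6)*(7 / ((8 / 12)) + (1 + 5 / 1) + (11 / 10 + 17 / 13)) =87928805/17252352 = 5.10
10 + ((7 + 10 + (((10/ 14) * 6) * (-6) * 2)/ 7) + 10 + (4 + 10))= 2139/49 = 43.65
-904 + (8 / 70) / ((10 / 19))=-158162/175 = -903.78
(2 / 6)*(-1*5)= -5/3 = -1.67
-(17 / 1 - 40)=23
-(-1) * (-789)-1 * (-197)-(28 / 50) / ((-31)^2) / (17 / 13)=-241787782/408425 = -592.00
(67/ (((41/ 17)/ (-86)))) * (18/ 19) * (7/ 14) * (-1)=881586/779 = 1131.69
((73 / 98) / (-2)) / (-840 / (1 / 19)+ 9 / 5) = 365/15639036 = 0.00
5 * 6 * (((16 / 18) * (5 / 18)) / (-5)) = -40/27 = -1.48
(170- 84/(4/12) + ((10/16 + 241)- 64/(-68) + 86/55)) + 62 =1676491/7480 = 224.13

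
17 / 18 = 0.94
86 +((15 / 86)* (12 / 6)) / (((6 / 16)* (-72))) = 33277/387 = 85.99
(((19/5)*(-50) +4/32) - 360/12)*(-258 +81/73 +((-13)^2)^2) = -454305725/73 = -6223366.10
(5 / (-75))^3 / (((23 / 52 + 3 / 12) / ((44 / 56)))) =-143/425250 = 0.00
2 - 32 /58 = 1.45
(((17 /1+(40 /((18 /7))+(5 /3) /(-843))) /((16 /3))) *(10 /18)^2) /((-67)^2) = 257275/613044774 = 0.00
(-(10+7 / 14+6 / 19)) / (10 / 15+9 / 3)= -1233/418 = -2.95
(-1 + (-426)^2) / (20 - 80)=-3024.58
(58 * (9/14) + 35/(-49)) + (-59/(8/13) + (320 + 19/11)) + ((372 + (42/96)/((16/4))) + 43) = 3338883/4928 = 677.53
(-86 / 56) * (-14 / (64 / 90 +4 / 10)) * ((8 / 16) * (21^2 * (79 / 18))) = 1498077/80 = 18725.96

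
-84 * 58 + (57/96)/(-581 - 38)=-96504595/19808 = -4872.00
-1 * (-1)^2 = -1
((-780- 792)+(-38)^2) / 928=-4/29 = -0.14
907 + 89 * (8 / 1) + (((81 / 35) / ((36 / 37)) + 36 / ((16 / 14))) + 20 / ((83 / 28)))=19284849/11620 = 1659.63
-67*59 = -3953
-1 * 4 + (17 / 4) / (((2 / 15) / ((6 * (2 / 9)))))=77/2 = 38.50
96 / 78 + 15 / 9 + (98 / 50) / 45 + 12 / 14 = 388834/102375 = 3.80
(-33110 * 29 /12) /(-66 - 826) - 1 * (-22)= 597839/5352 = 111.70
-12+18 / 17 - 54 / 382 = -35985/3247 = -11.08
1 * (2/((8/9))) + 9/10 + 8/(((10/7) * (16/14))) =161/20 = 8.05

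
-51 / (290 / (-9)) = 459/290 = 1.58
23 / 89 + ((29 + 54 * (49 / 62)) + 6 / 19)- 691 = -32435408/52421 = -618.75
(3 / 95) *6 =18/95 = 0.19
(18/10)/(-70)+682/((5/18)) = 859311/350 = 2455.17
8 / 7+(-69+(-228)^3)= -82966939/7 = -11852419.86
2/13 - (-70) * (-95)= -86448/13 = -6649.85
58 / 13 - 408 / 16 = -547/26 = -21.04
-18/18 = -1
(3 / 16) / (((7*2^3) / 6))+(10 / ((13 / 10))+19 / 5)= 335241/29120 = 11.51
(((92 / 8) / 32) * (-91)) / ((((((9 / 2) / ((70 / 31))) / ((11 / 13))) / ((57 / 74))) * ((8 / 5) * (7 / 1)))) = -841225/880896 = -0.95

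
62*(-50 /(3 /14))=-43400/3 = -14466.67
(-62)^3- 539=-238867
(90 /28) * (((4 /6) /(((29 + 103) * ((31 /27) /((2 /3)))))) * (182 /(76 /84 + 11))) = 2457/17050 = 0.14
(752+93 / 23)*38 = 660782/23 = 28729.65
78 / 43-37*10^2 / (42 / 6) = -158554/301 = -526.76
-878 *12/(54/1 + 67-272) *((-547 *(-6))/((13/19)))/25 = 657003888/49075 = 13387.75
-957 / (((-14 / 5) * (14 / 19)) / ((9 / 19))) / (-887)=-43065/173852 = -0.25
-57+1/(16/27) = -885/16 = -55.31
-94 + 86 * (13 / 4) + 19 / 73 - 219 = -4853/146 = -33.24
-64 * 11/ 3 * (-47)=33088/3 = 11029.33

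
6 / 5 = 1.20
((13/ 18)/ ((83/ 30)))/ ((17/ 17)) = 0.26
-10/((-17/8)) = 80/17 = 4.71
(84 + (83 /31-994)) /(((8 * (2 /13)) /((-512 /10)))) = 37744.62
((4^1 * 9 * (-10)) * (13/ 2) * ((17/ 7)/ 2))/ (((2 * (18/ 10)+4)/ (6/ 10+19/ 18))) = -164645/266 = -618.97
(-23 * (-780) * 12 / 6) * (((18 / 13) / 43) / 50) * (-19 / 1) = -94392/215 = -439.03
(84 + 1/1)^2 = 7225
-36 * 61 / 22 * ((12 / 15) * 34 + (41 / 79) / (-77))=-908137134/334565 = -2714.38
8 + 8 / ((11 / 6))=136/11 = 12.36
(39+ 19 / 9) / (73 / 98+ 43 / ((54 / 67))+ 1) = 54390/72893 = 0.75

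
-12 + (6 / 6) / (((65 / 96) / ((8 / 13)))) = -9372/845 = -11.09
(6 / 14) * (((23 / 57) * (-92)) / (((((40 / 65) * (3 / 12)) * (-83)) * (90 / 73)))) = 502021/496755 = 1.01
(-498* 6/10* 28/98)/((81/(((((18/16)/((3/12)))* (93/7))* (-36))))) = 555768/245 = 2268.44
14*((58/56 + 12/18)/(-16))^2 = 20449/129024 = 0.16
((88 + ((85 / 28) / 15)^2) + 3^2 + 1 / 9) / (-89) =-685505/627984 = -1.09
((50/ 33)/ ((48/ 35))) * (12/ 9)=875/594 = 1.47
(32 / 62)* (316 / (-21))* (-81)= 136512/217 = 629.09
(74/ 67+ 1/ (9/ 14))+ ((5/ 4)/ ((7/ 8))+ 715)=3035273/4221 = 719.09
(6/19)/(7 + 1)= 3/76 = 0.04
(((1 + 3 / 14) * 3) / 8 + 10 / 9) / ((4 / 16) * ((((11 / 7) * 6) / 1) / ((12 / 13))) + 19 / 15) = 7895/19254 = 0.41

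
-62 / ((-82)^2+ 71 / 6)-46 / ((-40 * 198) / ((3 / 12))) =-992587/128034720 = -0.01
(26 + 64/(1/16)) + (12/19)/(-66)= 219448/209 = 1049.99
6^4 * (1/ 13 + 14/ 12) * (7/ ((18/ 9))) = 5640.92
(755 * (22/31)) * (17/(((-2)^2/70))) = 4941475/31 = 159402.42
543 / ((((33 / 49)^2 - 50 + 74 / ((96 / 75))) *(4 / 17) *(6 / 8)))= 372.25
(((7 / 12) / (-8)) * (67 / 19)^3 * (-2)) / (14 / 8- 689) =-2105341/226264692 = -0.01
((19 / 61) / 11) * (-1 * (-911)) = 17309/671 = 25.80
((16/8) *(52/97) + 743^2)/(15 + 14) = 19036.21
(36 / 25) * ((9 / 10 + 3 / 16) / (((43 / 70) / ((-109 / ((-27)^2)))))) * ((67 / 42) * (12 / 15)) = -211787/435375 = -0.49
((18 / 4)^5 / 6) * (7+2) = 177147/64 = 2767.92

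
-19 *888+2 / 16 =-134975/8 = -16871.88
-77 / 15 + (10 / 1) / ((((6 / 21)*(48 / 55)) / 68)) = 54439/20 = 2721.95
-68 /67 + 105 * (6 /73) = 37246/4891 = 7.62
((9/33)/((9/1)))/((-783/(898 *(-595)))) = 534310/25839 = 20.68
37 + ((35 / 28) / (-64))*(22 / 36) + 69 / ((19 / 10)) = 6417899/87552 = 73.30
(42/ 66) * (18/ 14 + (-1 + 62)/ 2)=445/22 = 20.23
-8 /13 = -0.62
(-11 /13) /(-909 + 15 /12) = 44/47203 = 0.00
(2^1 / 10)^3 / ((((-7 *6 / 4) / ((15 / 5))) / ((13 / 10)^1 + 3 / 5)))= -19/4375 = 0.00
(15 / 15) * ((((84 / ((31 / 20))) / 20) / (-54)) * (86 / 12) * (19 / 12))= -5719/10044 = -0.57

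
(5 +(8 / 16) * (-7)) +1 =2.50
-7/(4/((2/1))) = -3.50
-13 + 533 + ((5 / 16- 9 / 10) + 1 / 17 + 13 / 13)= 707841/1360 = 520.47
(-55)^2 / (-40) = -605/8 = -75.62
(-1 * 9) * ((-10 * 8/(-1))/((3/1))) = -240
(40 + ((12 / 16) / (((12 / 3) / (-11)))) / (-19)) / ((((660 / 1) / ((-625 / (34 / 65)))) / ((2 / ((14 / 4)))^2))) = -99068125/4178328 = -23.71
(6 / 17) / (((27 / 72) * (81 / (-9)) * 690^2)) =-4/18210825 = 0.00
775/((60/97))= 15035/12 = 1252.92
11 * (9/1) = 99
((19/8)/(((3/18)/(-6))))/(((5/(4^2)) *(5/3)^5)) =-332424/15625 = -21.28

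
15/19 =0.79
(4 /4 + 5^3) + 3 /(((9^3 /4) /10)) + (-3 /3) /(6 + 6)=122551/972 = 126.08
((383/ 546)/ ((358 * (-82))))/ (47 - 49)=383/32056752 = 0.00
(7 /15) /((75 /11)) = 77/1125 = 0.07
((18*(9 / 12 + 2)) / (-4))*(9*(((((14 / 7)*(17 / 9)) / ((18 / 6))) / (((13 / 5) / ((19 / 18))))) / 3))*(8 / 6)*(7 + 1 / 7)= -444125/2457 = -180.76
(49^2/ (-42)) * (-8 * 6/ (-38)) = -1372/19 = -72.21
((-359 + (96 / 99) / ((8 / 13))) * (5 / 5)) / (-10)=2359/66 = 35.74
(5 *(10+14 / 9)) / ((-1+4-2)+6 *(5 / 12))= 1040/63 = 16.51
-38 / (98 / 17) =-323/49 = -6.59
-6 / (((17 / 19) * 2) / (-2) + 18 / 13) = -1482/121 = -12.25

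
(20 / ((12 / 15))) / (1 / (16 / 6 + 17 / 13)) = 3875/39 = 99.36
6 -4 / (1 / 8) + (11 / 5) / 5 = -639/25 = -25.56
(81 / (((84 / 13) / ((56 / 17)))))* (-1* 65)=-45630/17 = -2684.12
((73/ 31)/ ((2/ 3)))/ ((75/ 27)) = 1971/1550 = 1.27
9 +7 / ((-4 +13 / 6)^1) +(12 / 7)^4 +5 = 497008/26411 = 18.82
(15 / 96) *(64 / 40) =1/4 = 0.25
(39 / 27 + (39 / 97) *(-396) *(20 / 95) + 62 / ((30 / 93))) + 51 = 17509667/82935 = 211.13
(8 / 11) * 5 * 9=360/11 = 32.73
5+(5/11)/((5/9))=64/11 = 5.82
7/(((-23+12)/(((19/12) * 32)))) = -32.24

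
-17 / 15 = -1.13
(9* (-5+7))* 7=126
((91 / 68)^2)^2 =68574961/21381376 = 3.21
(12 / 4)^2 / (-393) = -3/131 = -0.02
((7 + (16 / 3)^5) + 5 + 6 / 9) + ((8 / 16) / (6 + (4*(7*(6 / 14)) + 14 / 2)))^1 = 52582943/12150 = 4327.81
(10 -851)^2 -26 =707255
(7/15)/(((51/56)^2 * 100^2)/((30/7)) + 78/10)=392/1632177 = 0.00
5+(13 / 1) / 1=18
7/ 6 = 1.17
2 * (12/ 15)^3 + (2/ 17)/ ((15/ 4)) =1.06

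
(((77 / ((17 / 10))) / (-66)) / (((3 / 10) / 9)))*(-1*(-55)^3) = -58231250/17 = -3425367.65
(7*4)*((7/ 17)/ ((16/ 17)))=49/4 = 12.25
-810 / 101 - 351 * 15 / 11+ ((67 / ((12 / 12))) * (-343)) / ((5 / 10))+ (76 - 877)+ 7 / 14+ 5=-104976515/2222 = -47244.16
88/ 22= 4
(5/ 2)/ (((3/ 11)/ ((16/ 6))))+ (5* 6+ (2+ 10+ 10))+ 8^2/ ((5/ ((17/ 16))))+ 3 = 4187/45 = 93.04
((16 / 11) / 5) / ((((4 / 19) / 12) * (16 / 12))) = 684/55 = 12.44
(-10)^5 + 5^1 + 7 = -99988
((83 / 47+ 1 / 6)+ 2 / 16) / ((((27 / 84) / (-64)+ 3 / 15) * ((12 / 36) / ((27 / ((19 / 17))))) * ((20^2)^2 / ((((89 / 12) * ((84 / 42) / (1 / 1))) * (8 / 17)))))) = 13013847/390017750 = 0.03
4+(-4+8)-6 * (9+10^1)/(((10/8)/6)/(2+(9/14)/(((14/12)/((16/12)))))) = -364664/245 = -1488.42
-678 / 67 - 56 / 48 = -4537/402 = -11.29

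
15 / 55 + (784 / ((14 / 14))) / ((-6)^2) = 2183/99 = 22.05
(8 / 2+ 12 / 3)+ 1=9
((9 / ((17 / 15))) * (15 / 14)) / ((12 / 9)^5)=492075/243712 = 2.02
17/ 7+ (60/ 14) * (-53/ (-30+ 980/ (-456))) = 6959/733 = 9.49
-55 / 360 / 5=-11/360 = -0.03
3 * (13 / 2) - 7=25/2 = 12.50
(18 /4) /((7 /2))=9/7 = 1.29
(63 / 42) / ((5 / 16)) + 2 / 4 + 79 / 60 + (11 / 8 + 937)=113399/120 = 944.99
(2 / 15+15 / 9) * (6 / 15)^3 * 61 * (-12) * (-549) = 28934496/625 = 46295.19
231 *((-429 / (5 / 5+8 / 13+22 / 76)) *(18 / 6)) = -146864718/941 = -156073.03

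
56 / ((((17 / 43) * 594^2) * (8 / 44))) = 301/136323 = 0.00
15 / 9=5/3 = 1.67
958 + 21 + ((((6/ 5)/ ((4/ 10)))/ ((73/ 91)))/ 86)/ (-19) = 116776805/119282 = 979.00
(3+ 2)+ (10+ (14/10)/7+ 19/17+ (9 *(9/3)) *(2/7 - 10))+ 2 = -145161/595 = -243.97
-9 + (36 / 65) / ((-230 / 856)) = -82683/7475 = -11.06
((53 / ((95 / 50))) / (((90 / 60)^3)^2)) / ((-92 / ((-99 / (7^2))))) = 93280/1734453 = 0.05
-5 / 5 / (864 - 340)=-1/524 = 0.00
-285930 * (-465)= 132957450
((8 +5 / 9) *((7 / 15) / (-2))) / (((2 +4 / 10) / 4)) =-539/162 = -3.33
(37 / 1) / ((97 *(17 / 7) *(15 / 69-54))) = -5957/2039813 = 0.00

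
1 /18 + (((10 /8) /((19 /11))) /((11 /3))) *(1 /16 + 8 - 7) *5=12083/10944 = 1.10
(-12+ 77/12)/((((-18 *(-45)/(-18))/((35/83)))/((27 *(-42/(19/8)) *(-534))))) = 21037464/1577 = 13340.18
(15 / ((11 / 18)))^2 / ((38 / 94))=3426300/2299 = 1490.34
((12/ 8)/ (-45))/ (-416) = 1/12480 = 0.00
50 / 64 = 25/32 = 0.78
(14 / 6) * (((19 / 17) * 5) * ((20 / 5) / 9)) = 2660/459 = 5.80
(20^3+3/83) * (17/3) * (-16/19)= -180608816/4731 = -38175.61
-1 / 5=-0.20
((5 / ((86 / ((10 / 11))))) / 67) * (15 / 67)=375/2123297 = 0.00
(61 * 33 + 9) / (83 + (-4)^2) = 674/33 = 20.42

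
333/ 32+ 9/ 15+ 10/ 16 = 1861/160 = 11.63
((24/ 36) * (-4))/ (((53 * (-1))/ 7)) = 56/159 = 0.35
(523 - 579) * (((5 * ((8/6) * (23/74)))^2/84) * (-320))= 33856000/36963 = 915.94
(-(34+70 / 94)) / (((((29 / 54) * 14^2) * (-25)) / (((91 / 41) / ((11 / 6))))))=1719549/107574775 = 0.02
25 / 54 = 0.46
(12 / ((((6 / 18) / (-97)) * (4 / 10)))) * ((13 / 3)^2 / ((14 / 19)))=-1557335/7 = -222476.43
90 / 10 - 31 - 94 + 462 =346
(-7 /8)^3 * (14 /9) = -1.04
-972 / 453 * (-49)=15876/151 = 105.14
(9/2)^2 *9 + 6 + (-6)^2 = 897/4 = 224.25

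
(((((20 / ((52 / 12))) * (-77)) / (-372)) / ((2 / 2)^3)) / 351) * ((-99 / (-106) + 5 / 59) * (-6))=-2452835/147441177 = -0.02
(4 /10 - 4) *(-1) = 18/5 = 3.60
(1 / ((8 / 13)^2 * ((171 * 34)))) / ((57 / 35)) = 5915/21209472 = 0.00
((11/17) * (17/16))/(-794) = -11/12704 = 0.00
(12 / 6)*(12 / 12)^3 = 2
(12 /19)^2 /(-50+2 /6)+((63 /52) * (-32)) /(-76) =351090/699257 = 0.50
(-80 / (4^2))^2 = 25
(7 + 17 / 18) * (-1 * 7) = -1001/18 = -55.61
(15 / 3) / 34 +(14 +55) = 2351/34 = 69.15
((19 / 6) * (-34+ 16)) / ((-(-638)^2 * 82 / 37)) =2109/33377608 = 0.00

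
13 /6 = 2.17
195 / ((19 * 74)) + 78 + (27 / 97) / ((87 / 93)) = 310221441/3955078 = 78.44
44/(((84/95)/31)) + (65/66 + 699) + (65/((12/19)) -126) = 2050837/924 = 2219.52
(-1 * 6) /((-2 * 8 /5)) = 15/8 = 1.88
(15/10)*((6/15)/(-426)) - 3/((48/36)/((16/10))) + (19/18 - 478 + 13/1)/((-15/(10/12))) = 2550371/115020 = 22.17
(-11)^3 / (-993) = 1331/993 = 1.34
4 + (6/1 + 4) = 14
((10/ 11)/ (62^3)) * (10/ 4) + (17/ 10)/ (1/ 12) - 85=-846779259/13108040 = -64.60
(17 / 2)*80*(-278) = -189040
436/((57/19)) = 145.33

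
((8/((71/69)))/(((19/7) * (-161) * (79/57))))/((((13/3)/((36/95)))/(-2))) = 15552/6927115 = 0.00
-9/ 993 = -3/331 = -0.01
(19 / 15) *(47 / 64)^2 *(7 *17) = 4994549/61440 = 81.29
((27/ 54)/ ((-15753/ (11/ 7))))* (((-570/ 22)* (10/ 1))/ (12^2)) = 475/5293008 = 0.00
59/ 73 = 0.81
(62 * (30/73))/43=1860/3139 = 0.59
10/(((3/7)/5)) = 350/3 = 116.67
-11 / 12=-0.92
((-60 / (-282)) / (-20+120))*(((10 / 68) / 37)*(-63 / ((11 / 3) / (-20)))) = 945/325193 = 0.00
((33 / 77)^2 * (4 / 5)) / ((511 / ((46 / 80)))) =207/1251950 = 0.00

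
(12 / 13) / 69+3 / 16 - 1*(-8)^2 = -63.80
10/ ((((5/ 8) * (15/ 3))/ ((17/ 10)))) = 5.44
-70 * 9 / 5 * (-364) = 45864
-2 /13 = -0.15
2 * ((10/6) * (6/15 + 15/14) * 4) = 412/21 = 19.62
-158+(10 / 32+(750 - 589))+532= 8565/16 = 535.31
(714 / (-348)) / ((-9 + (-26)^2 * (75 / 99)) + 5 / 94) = -184569/45264563 = 0.00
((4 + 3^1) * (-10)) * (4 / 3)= -280/3 = -93.33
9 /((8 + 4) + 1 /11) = 99/133 = 0.74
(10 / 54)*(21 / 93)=35/837 = 0.04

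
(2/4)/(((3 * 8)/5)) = 5/48 = 0.10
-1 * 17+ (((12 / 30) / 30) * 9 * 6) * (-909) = -16787/25 = -671.48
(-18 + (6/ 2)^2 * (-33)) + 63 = -252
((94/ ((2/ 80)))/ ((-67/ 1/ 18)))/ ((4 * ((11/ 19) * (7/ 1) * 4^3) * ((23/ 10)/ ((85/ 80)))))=-3415725/7594048 = -0.45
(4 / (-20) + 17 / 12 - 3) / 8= -107/480 = -0.22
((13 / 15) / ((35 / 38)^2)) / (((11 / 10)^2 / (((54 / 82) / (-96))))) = -14079/2430890 = -0.01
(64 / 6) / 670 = 16/1005 = 0.02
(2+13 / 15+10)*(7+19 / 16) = 25283/240 = 105.35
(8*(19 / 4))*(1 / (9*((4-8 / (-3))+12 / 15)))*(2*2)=95/42 = 2.26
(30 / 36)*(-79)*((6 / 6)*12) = -790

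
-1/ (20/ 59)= -59/20 = -2.95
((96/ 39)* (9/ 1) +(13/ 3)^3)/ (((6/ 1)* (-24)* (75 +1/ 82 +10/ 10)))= -1489817/157520376 = -0.01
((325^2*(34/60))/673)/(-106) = -359125/428028 = -0.84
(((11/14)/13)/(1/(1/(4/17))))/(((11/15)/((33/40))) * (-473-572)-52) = -1683/6426784 = 0.00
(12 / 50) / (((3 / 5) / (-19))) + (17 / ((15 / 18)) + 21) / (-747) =-3177/415 = -7.66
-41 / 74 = -0.55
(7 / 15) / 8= 0.06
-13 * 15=-195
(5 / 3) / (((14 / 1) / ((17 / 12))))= 85/504 = 0.17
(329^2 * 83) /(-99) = -8984003/99 = -90747.51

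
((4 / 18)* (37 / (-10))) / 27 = -37/1215 = -0.03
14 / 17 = 0.82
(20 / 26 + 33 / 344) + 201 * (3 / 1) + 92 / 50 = 67717837/111800 = 605.71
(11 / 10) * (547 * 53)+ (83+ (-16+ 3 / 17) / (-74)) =31973.31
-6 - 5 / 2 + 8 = -1/2 = -0.50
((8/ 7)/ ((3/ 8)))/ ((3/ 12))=256/21 = 12.19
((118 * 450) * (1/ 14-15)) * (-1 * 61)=338485950/7 = 48355135.71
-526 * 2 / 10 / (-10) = 263/25 = 10.52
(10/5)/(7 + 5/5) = 1/4 = 0.25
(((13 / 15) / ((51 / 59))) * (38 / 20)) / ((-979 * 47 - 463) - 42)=-14573/355862700 = 0.00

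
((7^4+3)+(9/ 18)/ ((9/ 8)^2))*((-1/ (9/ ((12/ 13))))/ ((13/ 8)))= -6232192/41067 = -151.76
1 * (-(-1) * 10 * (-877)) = -8770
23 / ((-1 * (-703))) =0.03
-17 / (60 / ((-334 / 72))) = 2839/2160 = 1.31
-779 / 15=-51.93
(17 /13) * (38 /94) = 323/611 = 0.53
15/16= 0.94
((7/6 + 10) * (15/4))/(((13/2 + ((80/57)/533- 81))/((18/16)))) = -91598715/144851488 = -0.63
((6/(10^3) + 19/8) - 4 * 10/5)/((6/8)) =-1873/250 = -7.49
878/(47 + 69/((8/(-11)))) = -7024/383 = -18.34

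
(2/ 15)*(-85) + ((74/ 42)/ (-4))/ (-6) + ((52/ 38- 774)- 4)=-7544849/9576 = -787.89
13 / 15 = 0.87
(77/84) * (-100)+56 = -107/3 = -35.67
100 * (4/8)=50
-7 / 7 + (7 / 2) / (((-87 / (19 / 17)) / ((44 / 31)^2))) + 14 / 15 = -1117493/7106595 = -0.16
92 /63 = 1.46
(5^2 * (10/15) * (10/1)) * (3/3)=500/3 = 166.67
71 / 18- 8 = -73/18 = -4.06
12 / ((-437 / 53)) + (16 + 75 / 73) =496763/31901 = 15.57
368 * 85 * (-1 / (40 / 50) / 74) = -19550/37 = -528.38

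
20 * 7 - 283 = -143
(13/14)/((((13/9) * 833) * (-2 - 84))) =-9/1002932 = 0.00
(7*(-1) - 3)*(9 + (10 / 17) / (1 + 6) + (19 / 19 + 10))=-23900/119 = -200.84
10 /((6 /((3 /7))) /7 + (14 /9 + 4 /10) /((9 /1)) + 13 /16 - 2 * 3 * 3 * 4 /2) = -64800/213647 = -0.30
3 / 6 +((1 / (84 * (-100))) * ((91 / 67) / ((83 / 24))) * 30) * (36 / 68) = 471983/945370 = 0.50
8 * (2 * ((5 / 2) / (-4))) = -10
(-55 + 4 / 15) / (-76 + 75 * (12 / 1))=-821/12360 = -0.07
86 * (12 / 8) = 129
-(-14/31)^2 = -196/961 = -0.20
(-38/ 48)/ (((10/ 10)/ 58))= -551/12 = -45.92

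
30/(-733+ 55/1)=-5/113 = -0.04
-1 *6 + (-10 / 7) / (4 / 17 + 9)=-6764/1099 = -6.15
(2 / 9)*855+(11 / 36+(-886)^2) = 28266707/36 = 785186.31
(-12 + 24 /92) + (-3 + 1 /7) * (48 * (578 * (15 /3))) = -63813090/161 = -396354.60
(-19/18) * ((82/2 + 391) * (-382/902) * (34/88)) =370158/4961 = 74.61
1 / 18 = 0.06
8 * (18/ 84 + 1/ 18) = 136/63 = 2.16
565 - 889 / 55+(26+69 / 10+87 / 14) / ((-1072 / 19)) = 548.14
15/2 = 7.50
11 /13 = 0.85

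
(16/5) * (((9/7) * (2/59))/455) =288/939575 = 0.00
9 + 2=11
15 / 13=1.15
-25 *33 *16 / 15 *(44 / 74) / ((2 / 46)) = -445280/37 = -12034.59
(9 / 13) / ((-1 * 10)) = -9/130 = -0.07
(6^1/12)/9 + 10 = 181/18 = 10.06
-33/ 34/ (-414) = 11/4692 = 0.00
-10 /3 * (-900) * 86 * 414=106812000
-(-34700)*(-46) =-1596200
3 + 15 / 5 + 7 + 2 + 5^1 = 20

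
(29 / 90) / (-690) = -29/62100 = 0.00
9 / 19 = 0.47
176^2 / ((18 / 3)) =15488/3 = 5162.67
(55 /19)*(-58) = -3190/19 = -167.89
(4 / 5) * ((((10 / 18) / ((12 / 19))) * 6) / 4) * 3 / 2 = 19/12 = 1.58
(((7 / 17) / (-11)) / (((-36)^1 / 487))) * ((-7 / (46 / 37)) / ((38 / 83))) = -73283273/11767536 = -6.23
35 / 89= 0.39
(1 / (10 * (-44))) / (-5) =1/2200 = 0.00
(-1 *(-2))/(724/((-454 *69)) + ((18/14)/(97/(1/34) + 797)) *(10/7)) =-69841317/791416 = -88.25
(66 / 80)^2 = 0.68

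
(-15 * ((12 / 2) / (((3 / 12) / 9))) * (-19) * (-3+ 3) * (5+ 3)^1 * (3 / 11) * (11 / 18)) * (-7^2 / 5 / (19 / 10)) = 0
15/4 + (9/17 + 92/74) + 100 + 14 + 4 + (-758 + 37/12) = -2382881/3774 = -631.39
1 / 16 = 0.06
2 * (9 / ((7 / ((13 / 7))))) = 234/49 = 4.78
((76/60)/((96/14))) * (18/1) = 133/40 = 3.32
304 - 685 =-381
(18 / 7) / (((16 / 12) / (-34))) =-459/7 = -65.57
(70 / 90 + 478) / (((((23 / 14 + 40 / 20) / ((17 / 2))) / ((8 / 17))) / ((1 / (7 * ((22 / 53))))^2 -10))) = -224404102/43197 = -5194.90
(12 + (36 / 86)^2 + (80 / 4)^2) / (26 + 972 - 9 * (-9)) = 0.38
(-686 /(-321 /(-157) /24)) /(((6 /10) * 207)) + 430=24264130/66447 = 365.17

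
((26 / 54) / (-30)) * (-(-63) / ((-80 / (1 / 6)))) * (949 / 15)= 86359/648000 = 0.13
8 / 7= 1.14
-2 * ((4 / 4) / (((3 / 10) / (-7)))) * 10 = 466.67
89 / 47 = 1.89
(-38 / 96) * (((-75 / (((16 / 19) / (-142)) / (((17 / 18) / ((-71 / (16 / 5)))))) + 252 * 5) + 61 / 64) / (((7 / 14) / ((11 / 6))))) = -1048.80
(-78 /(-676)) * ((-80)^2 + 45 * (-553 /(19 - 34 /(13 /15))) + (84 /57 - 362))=108977535/129922 = 838.79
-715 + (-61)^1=-776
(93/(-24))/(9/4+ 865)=-31/6938 = 0.00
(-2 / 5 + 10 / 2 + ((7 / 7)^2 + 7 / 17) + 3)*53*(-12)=-487176/85 = -5731.48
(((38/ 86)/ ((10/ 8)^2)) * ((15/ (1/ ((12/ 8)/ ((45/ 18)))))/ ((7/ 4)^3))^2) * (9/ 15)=302579712/632363375 = 0.48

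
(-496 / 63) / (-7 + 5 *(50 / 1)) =-496/15309 = -0.03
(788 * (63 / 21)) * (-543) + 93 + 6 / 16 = -10268469/8 = -1283558.62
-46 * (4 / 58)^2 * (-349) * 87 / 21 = 64216/203 = 316.33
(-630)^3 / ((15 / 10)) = -166698000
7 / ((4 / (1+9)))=35/2 = 17.50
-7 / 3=-2.33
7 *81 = 567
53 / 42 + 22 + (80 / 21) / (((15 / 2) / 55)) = 6451/126 = 51.20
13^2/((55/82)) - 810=-30692/55 = -558.04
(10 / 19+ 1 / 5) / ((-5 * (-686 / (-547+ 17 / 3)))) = -2668/23275 = -0.11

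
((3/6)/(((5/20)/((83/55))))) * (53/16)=4399/440 = 10.00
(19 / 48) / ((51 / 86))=817/1224 = 0.67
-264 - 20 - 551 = -835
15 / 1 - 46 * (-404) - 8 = 18591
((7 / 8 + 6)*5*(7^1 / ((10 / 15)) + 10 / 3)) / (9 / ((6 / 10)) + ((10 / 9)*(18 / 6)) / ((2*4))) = 4565/148 = 30.84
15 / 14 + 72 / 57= 621/266 = 2.33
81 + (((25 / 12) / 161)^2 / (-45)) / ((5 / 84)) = 32393819/399924 = 81.00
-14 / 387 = -0.04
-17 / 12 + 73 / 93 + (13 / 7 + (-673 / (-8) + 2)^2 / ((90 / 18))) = 309298651/208320 = 1484.73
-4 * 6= -24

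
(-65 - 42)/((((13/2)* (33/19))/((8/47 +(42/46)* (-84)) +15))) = 270425594/463749 = 583.13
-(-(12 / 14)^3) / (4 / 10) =540/343 = 1.57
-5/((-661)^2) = -5/436921 = 0.00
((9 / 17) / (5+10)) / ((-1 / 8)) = -24/85 = -0.28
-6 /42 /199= -1/1393 = 0.00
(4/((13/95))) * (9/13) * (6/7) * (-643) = -13194360/1183 = -11153.31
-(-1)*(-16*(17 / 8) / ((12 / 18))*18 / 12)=-153/2 = -76.50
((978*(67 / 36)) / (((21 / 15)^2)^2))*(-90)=-102384375/2401 = -42642.39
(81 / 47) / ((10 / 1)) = 81/470 = 0.17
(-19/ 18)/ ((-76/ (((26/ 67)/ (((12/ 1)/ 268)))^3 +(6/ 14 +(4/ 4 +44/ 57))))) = 1172755/129276 = 9.07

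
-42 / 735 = -2/35 = -0.06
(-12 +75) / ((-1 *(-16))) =63/16 = 3.94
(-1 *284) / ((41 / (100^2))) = -2840000/41 = -69268.29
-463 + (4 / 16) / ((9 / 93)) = -5525/12 = -460.42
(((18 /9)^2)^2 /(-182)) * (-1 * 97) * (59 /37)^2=2701256/124579 = 21.68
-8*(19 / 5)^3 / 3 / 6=-27436/1125 = -24.39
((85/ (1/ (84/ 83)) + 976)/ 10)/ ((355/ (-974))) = -42928076/147325 = -291.38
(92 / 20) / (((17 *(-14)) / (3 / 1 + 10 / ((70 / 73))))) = -1081/4165 = -0.26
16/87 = 0.18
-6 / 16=-3/8 = -0.38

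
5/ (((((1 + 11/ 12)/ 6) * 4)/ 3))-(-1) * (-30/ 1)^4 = 18630270/23 = 810011.74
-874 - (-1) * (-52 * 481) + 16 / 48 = -77657/3 = -25885.67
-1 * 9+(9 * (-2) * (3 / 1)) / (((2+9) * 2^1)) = -126/11 = -11.45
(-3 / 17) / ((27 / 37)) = -37/153 = -0.24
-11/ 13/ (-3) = 11/39 = 0.28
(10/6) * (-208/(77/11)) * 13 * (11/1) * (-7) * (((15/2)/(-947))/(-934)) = 185900/442249 = 0.42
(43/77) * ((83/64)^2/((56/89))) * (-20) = -131821015/4415488 = -29.85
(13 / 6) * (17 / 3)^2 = 3757/54 = 69.57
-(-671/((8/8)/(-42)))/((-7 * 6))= 671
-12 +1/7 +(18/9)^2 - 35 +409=2563/7 = 366.14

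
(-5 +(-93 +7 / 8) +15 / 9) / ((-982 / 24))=2291/982 = 2.33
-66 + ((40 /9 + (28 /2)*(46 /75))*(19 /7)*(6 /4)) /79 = -2709496/41475 = -65.33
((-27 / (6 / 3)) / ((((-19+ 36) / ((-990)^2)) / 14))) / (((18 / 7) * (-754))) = 36018675/6409 = 5620.01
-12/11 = -1.09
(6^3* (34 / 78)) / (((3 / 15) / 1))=6120/13 = 470.77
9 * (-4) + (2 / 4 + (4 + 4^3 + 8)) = 81/2 = 40.50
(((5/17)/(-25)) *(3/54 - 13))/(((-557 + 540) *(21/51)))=-233/10710 = -0.02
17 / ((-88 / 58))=-493/44 = -11.20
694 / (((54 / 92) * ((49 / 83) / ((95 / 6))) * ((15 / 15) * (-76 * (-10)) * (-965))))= -662423/15320340 = -0.04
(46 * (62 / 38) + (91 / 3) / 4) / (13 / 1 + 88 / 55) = 94205/16644 = 5.66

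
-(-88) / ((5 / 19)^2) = 31768/25 = 1270.72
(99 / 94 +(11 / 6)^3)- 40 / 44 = 704219/111672 = 6.31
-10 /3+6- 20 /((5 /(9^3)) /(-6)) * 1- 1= 52493/3 = 17497.67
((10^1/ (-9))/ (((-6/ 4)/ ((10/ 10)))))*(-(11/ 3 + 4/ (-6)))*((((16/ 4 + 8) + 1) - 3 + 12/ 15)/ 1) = -24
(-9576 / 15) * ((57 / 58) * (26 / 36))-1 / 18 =-453.17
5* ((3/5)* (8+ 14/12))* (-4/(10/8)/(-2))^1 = 44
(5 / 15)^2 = 1/9 = 0.11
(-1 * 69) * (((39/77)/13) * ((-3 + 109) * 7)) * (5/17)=-109710/187 = -586.68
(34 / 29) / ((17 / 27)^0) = 34/29 = 1.17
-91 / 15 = -6.07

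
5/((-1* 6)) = -0.83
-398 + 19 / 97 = -38587/97 = -397.80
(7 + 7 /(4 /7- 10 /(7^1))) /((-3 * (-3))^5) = -7/354294 = 0.00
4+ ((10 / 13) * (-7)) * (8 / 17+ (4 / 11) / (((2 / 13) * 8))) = -607/4862 = -0.12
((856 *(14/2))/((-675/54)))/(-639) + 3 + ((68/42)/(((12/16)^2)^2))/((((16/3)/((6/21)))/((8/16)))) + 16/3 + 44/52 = 921957422/91584675 = 10.07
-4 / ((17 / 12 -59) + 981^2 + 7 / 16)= -192/46190585 = 0.00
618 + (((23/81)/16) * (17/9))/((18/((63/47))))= 677587825/1096416 = 618.00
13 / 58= 0.22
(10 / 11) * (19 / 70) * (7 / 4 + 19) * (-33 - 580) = -966701/308 = -3138.64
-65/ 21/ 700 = -13/2940 = 0.00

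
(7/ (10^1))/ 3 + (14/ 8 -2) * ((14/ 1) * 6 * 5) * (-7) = 22057/30 = 735.23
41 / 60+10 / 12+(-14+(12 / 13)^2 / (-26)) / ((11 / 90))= -164282803/1450020 = -113.30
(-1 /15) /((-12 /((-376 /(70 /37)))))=-1739/1575 = -1.10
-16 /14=-8/7 = -1.14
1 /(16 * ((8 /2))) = 1/64 = 0.02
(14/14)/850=1/850 = 0.00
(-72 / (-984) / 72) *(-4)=-1/246 = 0.00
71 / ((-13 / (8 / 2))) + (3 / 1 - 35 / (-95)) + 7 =-11.48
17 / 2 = 8.50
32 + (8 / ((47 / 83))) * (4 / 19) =31232/893 = 34.97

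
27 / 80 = 0.34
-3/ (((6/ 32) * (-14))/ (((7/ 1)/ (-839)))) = -8/839 = -0.01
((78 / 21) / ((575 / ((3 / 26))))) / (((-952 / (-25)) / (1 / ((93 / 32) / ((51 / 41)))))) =12/1432417 = 0.00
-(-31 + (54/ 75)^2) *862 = 16421962/625 = 26275.14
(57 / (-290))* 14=-399/145 = -2.75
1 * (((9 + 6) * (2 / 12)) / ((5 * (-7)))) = -1/14 = -0.07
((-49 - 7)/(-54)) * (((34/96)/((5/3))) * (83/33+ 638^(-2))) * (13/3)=950271049/395646768 = 2.40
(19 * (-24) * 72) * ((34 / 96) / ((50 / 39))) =-226746/25 = -9069.84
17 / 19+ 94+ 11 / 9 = 16436/171 = 96.12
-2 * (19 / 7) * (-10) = 380/7 = 54.29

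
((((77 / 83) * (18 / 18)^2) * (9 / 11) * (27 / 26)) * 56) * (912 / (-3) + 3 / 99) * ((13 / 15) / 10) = -1162.85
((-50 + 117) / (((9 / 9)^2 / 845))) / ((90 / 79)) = 49695.39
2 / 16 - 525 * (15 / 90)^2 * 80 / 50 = -557/24 = -23.21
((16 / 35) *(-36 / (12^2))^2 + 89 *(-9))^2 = 785905156/1225 = 641555.23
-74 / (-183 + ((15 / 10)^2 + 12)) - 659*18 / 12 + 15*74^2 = 81151.94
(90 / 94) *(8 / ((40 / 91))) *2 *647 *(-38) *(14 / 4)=-140951538/47 = -2998968.89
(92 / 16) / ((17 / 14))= 161/34 = 4.74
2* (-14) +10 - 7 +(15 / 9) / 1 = -70/3 = -23.33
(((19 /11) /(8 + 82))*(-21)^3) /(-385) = 2793/6050 = 0.46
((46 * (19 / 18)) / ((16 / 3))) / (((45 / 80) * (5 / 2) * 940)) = 437/63450 = 0.01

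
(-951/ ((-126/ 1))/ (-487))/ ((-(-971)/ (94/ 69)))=-14899/685198773 = 0.00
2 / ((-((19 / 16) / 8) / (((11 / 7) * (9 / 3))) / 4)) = -33792/133 = -254.08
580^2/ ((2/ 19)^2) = 30360100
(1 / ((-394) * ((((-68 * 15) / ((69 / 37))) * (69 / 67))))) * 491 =32897/14869560 = 0.00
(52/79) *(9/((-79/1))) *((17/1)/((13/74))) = -45288/6241 = -7.26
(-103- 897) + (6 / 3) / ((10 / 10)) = -998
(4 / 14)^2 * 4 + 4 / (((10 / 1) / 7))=3.13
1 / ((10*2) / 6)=3/10 = 0.30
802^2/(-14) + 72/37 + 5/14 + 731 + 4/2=-23417661/518 = -45207.84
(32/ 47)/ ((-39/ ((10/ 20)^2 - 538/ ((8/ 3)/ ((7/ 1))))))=45184/1833 = 24.65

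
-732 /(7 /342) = -250344/7 = -35763.43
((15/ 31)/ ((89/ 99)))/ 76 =1485/209684 = 0.01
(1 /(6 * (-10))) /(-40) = 1/2400 = 0.00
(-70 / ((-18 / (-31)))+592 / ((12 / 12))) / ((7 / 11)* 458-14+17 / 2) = 93346/56619 = 1.65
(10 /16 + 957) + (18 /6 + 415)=11005/8 = 1375.62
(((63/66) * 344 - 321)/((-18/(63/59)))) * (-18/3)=1701/649 = 2.62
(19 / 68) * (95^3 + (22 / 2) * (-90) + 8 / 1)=16271467/68 = 239286.28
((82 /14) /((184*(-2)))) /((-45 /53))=2173/115920 = 0.02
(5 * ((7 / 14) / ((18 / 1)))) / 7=0.02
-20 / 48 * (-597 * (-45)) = -11193.75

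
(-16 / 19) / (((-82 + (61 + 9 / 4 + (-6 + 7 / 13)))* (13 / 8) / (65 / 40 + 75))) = 39232/23921 = 1.64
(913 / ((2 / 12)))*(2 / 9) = 3652/3 = 1217.33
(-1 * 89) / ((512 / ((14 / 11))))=-0.22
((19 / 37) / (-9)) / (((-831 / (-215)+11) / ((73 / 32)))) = -298205/34056576 = -0.01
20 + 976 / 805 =21.21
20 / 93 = 0.22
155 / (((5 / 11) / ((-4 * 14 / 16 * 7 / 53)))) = -16709/106 = -157.63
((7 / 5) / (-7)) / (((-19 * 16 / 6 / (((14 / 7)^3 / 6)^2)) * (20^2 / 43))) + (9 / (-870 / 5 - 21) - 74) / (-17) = 54877703/12597000 = 4.36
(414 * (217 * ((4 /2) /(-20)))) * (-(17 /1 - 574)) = -25019883/5 = -5003976.60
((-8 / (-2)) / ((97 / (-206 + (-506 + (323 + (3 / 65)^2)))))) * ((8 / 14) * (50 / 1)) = -7513216/16393 = -458.32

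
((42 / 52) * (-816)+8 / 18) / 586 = -38530/34281 = -1.12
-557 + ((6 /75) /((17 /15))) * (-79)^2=-9899/85 = -116.46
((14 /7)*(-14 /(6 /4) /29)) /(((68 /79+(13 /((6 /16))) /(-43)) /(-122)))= 5802076/4031 = 1439.36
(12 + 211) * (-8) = -1784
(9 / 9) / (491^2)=1/241081 = 0.00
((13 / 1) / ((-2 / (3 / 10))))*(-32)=312/5 = 62.40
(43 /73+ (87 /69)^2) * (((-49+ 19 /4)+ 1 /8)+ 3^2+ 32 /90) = -52659019/695106 = -75.76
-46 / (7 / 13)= -85.43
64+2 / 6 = 193/3 = 64.33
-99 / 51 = -33/17 = -1.94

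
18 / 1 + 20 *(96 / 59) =2982/59 = 50.54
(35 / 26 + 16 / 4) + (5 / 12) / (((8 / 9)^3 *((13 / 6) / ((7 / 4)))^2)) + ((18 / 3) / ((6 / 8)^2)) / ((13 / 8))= 51074837/4153344 = 12.30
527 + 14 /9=4757/9 = 528.56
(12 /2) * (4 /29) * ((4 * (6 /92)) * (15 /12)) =180/667 = 0.27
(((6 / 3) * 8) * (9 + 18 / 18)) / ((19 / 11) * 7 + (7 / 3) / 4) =21120/1673 = 12.62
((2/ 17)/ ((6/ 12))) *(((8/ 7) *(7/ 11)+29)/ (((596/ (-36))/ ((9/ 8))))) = -26487/55726 = -0.48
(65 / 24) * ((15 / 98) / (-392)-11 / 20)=-1374347/921984 = -1.49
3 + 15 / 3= 8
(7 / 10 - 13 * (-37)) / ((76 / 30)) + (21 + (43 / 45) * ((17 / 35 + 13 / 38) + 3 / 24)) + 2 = 51244817/239400 = 214.06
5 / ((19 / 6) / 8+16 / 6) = 80/49 = 1.63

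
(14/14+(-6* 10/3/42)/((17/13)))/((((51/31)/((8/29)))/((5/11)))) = 0.05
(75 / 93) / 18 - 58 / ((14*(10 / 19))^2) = -2798351/2734200 = -1.02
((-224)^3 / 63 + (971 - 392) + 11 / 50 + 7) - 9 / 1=-80021851/450 = -177826.34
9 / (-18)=-0.50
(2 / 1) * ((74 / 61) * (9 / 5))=1332/305 = 4.37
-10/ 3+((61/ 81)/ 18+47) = 63727/1458 = 43.71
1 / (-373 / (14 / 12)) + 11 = 24611/2238 = 11.00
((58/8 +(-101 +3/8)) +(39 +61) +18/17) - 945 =-127475/136 = -937.32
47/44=1.07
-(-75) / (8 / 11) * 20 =4125/2 = 2062.50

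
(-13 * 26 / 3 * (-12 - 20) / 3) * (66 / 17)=237952/51 = 4665.73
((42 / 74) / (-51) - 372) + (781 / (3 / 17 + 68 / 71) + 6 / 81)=198969694/628371 = 316.64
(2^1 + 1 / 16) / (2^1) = 33/32 = 1.03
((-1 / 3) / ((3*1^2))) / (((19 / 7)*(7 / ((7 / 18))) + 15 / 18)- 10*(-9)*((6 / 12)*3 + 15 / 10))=-14/40281 = 0.00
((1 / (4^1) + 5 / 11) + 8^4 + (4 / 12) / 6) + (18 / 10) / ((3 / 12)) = 8125841/1980 = 4103.96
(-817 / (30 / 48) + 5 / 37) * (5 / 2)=-241807/74 = -3267.66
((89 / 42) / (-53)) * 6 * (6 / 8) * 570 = -76095/742 = -102.55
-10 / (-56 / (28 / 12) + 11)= 10/13 = 0.77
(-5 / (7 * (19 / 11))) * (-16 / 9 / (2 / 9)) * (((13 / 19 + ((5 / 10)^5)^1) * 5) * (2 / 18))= 39875/30324 = 1.31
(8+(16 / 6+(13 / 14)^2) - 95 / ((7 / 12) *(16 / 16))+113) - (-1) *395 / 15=-2351/196 = -11.99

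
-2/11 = -0.18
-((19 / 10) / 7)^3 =-0.02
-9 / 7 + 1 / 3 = -20/21 = -0.95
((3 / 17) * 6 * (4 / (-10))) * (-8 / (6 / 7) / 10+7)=-1092/425 = -2.57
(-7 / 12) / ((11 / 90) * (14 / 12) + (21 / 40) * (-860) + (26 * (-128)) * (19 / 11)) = 3465/36826343 = 0.00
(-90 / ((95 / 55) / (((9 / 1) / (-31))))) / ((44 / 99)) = 40095/1178 = 34.04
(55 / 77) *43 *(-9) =-276.43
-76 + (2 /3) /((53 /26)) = -12032/159 = -75.67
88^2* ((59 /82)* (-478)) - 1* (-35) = -109196709/41 = -2663334.37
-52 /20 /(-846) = 13/4230 = 0.00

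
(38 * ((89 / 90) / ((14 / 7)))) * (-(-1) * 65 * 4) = 43966/9 = 4885.11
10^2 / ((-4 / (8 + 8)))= -400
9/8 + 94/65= 1337/520 = 2.57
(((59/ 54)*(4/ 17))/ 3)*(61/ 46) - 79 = -2498410/31671 = -78.89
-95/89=-1.07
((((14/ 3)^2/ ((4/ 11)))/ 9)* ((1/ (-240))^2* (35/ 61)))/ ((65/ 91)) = 26411/284601600 = 0.00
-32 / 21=-1.52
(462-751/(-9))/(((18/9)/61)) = 299449/18 = 16636.06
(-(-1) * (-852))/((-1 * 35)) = 852/35 = 24.34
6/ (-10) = -3/5 = -0.60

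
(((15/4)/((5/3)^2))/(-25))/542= -27/271000 = 0.00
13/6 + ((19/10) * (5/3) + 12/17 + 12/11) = 7.13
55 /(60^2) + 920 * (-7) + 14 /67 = -310654783/48240 = -6439.78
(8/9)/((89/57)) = 152/267 = 0.57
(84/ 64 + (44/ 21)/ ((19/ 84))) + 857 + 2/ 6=791533/912 = 867.91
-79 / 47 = -1.68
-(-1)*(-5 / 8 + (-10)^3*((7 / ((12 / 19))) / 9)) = -1232.11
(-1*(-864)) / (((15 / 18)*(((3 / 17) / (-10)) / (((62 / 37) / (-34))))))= 107136/37 = 2895.57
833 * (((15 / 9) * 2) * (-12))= -33320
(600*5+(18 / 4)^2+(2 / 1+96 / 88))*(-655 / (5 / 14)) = -121985759/22 = -5544807.23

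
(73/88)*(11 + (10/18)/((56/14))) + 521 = 1679801/3168 = 530.24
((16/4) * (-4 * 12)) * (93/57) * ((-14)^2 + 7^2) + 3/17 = -24790023/323 = -76749.30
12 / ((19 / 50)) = 600/19 = 31.58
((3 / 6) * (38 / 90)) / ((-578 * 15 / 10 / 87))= -0.02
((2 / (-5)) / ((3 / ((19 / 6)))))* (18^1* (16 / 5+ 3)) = -1178/25 = -47.12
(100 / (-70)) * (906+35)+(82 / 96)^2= -21668873/16128 = -1343.56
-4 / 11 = -0.36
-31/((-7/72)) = 2232/7 = 318.86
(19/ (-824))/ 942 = -19/776208 = 0.00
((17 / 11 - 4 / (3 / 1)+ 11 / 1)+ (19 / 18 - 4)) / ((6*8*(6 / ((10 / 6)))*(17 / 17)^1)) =8185/171072 = 0.05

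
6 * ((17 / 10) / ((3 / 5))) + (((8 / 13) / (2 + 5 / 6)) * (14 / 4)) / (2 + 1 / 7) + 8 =28017/1105 = 25.35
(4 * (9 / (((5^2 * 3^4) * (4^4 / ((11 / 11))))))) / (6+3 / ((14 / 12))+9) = 7/1771200 = 0.00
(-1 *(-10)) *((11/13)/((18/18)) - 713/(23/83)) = -334380/13 = -25721.54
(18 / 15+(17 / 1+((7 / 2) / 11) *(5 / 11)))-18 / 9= 16.34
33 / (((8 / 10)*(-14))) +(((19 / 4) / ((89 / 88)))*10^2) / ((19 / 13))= 1586915/4984 = 318.40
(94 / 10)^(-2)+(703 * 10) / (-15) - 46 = -514.66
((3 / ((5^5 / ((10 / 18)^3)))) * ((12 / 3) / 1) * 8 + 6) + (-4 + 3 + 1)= 36482/6075 = 6.01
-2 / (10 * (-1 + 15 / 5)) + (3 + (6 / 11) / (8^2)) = 5119/1760 = 2.91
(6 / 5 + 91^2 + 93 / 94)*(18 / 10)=35037891/2350 = 14909.74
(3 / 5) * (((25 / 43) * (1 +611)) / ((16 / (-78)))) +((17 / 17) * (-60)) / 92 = -2059905/1978 = -1041.41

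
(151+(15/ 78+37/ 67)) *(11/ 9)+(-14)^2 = 664513/1742 = 381.47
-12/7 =-1.71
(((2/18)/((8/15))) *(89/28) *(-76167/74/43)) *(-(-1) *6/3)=-1614015/50912 = -31.70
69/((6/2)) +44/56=333/14 = 23.79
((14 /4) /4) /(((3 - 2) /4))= 7/2 = 3.50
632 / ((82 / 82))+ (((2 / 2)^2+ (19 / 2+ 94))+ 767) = 3007/2 = 1503.50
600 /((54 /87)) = 2900/3 = 966.67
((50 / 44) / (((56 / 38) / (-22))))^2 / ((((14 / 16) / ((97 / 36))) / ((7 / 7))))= 886.20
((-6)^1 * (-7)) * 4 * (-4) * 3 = -2016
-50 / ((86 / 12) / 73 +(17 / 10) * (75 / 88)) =-1927200/59629 = -32.32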